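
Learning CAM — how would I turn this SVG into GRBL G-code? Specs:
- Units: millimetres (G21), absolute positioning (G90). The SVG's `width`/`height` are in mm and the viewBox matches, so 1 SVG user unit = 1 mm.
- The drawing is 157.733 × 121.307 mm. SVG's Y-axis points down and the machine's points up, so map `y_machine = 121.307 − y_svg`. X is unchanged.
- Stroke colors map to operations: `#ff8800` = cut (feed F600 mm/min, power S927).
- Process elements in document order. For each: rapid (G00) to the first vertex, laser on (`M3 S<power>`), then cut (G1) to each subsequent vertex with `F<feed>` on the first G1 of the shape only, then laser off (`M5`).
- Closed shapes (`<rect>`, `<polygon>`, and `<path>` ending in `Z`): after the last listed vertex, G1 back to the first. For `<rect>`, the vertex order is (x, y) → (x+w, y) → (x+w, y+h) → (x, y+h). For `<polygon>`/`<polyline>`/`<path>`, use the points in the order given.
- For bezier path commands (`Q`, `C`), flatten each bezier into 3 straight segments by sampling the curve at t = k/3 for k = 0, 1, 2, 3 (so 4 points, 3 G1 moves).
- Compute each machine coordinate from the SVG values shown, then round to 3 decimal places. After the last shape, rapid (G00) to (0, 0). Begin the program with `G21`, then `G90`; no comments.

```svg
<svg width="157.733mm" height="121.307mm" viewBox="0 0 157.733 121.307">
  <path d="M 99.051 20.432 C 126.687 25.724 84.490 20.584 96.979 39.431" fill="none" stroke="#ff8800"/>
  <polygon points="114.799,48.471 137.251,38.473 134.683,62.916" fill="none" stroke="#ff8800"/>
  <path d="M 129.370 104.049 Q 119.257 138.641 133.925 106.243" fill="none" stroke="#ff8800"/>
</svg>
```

viewBox `0 0 157.733 121.307` with mm width/height → 1 unit = 1 mm. Flip: y_m = 121.307 − y_svg.

**Shape 1** — `<path>` cubic bezier, stroke `#ff8800` → cut (S927, F600). Control points (SVG): P0=(99.051,20.432), P1=(126.687,25.724), P2=(84.490,20.584), P3=(96.979,39.431); sampled at t=k/3. Machine vertices: (99.051,100.875) → (108.021,97.786) → (98.107,94.002) → (96.979,81.876). Open path.

**Shape 2** — `<polygon>` regular polygon, stroke `#ff8800` → cut (S927, F600). Machine vertices: (114.799,72.836) → (137.251,82.834) → (134.683,58.391) → (114.799,72.836). Closed: final G1 returns to the first vertex.

**Shape 3** — `<path>` quadratic bezier, stroke `#ff8800` → cut (S927, F600). Control points (SVG): P0=(129.370,104.049), P1=(119.257,138.641), P2=(133.925,106.243); sampled at t=k/3. Machine vertices: (129.370,17.258) → (125.381,1.640) → (126.900,0.909) → (133.925,15.064). Open path.

G21
G90
G00 X99.051 Y100.875
M3 S927
G1 X108.021 Y97.786 F600
G1 X98.107 Y94.002
G1 X96.979 Y81.876
M5
G00 X114.799 Y72.836
M3 S927
G1 X137.251 Y82.834 F600
G1 X134.683 Y58.391
G1 X114.799 Y72.836
M5
G00 X129.370 Y17.258
M3 S927
G1 X125.381 Y1.640 F600
G1 X126.900 Y0.909
G1 X133.925 Y15.064
M5
G00 X0.000 Y0.000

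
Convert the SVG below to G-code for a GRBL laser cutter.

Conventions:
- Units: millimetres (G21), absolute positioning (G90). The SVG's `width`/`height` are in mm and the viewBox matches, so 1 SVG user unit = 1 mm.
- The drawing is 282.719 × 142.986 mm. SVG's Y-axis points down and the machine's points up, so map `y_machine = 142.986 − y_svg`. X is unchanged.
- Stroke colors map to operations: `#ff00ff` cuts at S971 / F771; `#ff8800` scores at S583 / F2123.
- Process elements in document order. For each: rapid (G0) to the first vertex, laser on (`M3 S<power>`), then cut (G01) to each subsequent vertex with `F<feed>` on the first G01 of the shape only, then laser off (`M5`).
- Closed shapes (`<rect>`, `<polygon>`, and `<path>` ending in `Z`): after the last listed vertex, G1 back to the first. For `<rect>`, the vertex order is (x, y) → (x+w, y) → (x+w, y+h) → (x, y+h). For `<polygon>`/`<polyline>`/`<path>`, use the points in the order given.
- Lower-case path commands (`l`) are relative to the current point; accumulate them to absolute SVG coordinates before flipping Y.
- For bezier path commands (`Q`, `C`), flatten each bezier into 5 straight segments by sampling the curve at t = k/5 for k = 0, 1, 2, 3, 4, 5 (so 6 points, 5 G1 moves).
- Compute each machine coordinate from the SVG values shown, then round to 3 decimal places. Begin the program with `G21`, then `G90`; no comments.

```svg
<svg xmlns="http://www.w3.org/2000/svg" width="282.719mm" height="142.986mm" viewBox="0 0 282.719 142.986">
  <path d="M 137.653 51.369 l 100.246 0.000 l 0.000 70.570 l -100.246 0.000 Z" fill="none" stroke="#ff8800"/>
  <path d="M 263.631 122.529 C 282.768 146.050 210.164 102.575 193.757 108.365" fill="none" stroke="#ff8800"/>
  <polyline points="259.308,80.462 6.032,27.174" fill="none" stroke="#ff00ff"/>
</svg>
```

G21
G90
G0 X137.653 Y91.617
M3 S583
G01 X237.899 Y91.617 F2123
G01 X237.899 Y21.047
G01 X137.653 Y21.047
G01 X137.653 Y91.617
M5
G0 X263.631 Y20.457
M3 S583
G01 X265.288 Y13.454 F2123
G01 X252.028 Y16.949
G01 X230.952 Y25.363
G01 X209.161 Y33.113
G01 X193.757 Y34.621
M5
G0 X259.308 Y62.524
M3 S971
G01 X6.032 Y115.812 F771
M5

Since the viewBox matches the mm dimensions, user units are millimetres directly. The only transform is the Y-flip y_m = 142.986 − y_svg.

Shape 1 is a rectangle drawn with `<path>`. Its stroke #ff8800 means score at S583, F2123. After flipping Y the toolpath is (137.653,91.617) → (237.899,91.617) → (237.899,21.047) → (137.653,21.047) → (137.653,91.617), returning to the start.

Shape 2 is a cubic bezier drawn with `<path>`. Its stroke #ff8800 means score at S583, F2123. After flipping Y the toolpath is (263.631,20.457) → (265.288,13.454) → (252.028,16.949) → (230.952,25.363) → (209.161,33.113) → (193.757,34.621).

Shape 3 is a line segment drawn with `<polyline>`. Its stroke #ff00ff means cut at S971, F771. After flipping Y the toolpath is (259.308,62.524) → (6.032,115.812).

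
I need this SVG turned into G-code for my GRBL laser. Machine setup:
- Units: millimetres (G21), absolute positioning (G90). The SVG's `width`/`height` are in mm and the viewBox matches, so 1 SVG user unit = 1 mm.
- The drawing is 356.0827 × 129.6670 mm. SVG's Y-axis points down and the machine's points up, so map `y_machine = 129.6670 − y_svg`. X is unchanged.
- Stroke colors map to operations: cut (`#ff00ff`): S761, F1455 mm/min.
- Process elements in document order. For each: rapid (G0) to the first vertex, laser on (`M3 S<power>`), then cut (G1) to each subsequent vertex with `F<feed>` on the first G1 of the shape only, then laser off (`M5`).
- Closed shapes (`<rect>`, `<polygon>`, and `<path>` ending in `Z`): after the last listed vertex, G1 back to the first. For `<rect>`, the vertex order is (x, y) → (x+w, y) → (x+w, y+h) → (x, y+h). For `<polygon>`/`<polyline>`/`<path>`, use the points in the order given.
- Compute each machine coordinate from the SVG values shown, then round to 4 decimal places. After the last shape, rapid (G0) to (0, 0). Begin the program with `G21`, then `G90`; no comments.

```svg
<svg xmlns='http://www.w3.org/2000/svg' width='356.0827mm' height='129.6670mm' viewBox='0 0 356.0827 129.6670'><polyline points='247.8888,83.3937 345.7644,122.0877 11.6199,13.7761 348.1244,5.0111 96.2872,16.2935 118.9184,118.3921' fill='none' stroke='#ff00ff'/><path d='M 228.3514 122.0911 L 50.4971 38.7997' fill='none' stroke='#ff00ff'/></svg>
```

G21
G90
G0 X247.8888 Y46.2733
M3 S761
G1 X345.7644 Y7.5793 F1455
G1 X11.6199 Y115.8909
G1 X348.1244 Y124.6559
G1 X96.2872 Y113.3735
G1 X118.9184 Y11.2749
M5
G0 X228.3514 Y7.5759
M3 S761
G1 X50.4971 Y90.8673 F1455
M5
G0 X0.0000 Y0.0000

viewBox `0 0 356.0827 129.6670` with mm width/height → 1 unit = 1 mm. Flip: y_m = 129.6670 − y_svg.

**Shape 1** — `<polyline>` open polyline, stroke `#ff00ff` → cut (S761, F1455). Machine vertices: (247.8888,46.2733) → (345.7644,7.5793) → (11.6199,115.8909) → (348.1244,124.6559) → (96.2872,113.3735) → (118.9184,11.2749). Open path.

**Shape 2** — `<path>` line segment, stroke `#ff00ff` → cut (S761, F1455). Machine vertices: (228.3514,7.5759) → (50.4971,90.8673). Open path.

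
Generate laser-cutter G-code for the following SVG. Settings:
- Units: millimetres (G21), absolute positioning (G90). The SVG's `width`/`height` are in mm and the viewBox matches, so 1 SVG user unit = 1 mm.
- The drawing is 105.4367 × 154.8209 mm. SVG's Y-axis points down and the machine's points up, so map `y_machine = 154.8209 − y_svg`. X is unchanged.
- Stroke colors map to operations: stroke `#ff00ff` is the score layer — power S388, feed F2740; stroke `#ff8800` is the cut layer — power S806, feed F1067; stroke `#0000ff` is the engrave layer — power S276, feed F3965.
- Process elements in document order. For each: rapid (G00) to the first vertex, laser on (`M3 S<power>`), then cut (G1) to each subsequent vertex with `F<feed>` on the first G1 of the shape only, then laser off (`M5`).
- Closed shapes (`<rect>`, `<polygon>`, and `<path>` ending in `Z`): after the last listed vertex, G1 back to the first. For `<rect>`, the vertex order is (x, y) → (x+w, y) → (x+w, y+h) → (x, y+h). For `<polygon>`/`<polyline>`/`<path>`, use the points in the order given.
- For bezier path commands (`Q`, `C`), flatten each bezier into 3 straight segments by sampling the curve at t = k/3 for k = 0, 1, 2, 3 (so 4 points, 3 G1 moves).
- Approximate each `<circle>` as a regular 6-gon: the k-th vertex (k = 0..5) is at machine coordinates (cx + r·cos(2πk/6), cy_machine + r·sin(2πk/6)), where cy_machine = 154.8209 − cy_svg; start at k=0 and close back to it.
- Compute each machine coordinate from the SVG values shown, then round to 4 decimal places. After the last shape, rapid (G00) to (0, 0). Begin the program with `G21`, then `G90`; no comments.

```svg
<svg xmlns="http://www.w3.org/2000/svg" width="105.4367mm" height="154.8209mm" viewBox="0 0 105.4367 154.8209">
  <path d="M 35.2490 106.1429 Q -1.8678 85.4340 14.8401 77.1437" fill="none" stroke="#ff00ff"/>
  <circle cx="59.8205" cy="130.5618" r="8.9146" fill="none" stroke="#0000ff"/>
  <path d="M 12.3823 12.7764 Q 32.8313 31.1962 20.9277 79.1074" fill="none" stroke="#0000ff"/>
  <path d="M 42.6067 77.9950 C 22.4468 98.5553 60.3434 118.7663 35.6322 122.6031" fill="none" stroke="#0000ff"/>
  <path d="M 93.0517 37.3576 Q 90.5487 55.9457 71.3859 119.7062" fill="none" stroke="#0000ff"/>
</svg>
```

viewBox `0 0 105.4367 154.8209` with mm width/height → 1 unit = 1 mm. Flip: y_m = 154.8209 − y_svg.

**Shape 1** — `<path>` quadratic bezier, stroke `#ff00ff` → score (S388, F2740). Control points (SVG): P0=(35.2490,106.1429), P1=(-1.8678,85.4340), P2=(14.8401,77.1437); sampled at t=k/3. Machine vertices: (35.2490,48.6780) → (16.4850,61.1041) → (9.6820,70.7705) → (14.8401,77.6772). Open path.

**Shape 2** — `<circle>` circle, stroke `#0000ff` → engrave (S276, F3965). Machine vertices: (68.7351,24.2591) → (64.2778,31.9794) → (55.3632,31.9794) → (50.9059,24.2591) → (55.3632,16.5388) → (64.2778,16.5388) → (68.7351,24.2591). Closed: final G1 returns to the first vertex.

**Shape 3** — `<path>` quadratic bezier, stroke `#0000ff` → engrave (S276, F3965). Control points (SVG): P0=(12.3823,12.7764), P1=(32.8313,31.1962), P2=(20.9277,79.1074); sampled at t=k/3. Machine vertices: (12.3823,142.0445) → (22.4202,126.4878) → (25.2687,104.3775) → (20.9277,75.7135). Open path.

**Shape 4** — `<path>` cubic bezier, stroke `#0000ff` → engrave (S276, F3965). Control points (SVG): P0=(42.6067,77.9950), P1=(22.4468,98.5553), P2=(60.3434,118.7663), P3=(35.6322,122.6031); sampled at t=k/3. Machine vertices: (42.6067,76.8259) → (37.3299,56.9755) → (43.9432,40.9192) → (35.6322,32.2178). Open path.

**Shape 5** — `<path>` quadratic bezier, stroke `#0000ff` → engrave (S276, F3965). Control points (SVG): P0=(93.0517,37.3576), P1=(90.5487,55.9457), P2=(71.3859,119.7062); sampled at t=k/3. Machine vertices: (93.0517,117.4633) → (89.5319,100.0521) → (82.3100,72.6025) → (71.3859,35.1147). Open path.

G21
G90
G00 X35.2490 Y48.6780
M3 S388
G1 X16.4850 Y61.1041 F2740
G1 X9.6820 Y70.7705
G1 X14.8401 Y77.6772
M5
G00 X68.7351 Y24.2591
M3 S276
G1 X64.2778 Y31.9794 F3965
G1 X55.3632 Y31.9794
G1 X50.9059 Y24.2591
G1 X55.3632 Y16.5388
G1 X64.2778 Y16.5388
G1 X68.7351 Y24.2591
M5
G00 X12.3823 Y142.0445
M3 S276
G1 X22.4202 Y126.4878 F3965
G1 X25.2687 Y104.3775
G1 X20.9277 Y75.7135
M5
G00 X42.6067 Y76.8259
M3 S276
G1 X37.3299 Y56.9755 F3965
G1 X43.9432 Y40.9192
G1 X35.6322 Y32.2178
M5
G00 X93.0517 Y117.4633
M3 S276
G1 X89.5319 Y100.0521 F3965
G1 X82.3100 Y72.6025
G1 X71.3859 Y35.1147
M5
G00 X0.0000 Y0.0000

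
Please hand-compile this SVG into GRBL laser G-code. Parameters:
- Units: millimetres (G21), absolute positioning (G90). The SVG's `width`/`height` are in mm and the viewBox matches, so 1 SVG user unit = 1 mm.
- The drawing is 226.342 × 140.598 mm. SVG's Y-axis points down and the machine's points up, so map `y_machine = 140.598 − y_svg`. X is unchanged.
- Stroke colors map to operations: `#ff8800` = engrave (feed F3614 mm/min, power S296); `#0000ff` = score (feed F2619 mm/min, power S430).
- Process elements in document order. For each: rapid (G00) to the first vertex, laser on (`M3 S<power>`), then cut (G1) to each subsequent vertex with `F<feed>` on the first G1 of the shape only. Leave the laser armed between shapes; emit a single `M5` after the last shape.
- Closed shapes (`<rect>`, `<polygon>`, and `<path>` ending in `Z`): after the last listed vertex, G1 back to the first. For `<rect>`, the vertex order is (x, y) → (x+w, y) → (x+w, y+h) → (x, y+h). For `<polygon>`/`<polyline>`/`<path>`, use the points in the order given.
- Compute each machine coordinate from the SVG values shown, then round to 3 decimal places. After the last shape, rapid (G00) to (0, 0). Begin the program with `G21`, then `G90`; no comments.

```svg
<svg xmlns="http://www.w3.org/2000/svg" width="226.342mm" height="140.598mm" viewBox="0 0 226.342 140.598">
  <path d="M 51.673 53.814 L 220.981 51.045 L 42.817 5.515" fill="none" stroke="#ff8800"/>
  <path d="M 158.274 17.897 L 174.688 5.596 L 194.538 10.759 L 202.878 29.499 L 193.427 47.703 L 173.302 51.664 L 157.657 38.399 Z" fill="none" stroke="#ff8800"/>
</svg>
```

1 u = 1 mm; y_m = 140.598 − y.

[1] `<path>` open polyline, #ff8800→engrave S296 F3614: (51.673,86.784) → (220.981,89.553) → (42.817,135.083)

[2] `<path>` regular polygon, #ff8800→engrave S296 F3614: (158.274,122.701) → (174.688,135.002) → (194.538,129.839) → (202.878,111.099) → (193.427,92.895) → (173.302,88.934) → (157.657,102.199) → (158.274,122.701) (closed)

G21
G90
G00 X51.673 Y86.784
M3 S296
G1 X220.981 Y89.553 F3614
G1 X42.817 Y135.083
G00 X158.274 Y122.701
M3 S296
G1 X174.688 Y135.002 F3614
G1 X194.538 Y129.839
G1 X202.878 Y111.099
G1 X193.427 Y92.895
G1 X173.302 Y88.934
G1 X157.657 Y102.199
G1 X158.274 Y122.701
M5
G00 X0.000 Y0.000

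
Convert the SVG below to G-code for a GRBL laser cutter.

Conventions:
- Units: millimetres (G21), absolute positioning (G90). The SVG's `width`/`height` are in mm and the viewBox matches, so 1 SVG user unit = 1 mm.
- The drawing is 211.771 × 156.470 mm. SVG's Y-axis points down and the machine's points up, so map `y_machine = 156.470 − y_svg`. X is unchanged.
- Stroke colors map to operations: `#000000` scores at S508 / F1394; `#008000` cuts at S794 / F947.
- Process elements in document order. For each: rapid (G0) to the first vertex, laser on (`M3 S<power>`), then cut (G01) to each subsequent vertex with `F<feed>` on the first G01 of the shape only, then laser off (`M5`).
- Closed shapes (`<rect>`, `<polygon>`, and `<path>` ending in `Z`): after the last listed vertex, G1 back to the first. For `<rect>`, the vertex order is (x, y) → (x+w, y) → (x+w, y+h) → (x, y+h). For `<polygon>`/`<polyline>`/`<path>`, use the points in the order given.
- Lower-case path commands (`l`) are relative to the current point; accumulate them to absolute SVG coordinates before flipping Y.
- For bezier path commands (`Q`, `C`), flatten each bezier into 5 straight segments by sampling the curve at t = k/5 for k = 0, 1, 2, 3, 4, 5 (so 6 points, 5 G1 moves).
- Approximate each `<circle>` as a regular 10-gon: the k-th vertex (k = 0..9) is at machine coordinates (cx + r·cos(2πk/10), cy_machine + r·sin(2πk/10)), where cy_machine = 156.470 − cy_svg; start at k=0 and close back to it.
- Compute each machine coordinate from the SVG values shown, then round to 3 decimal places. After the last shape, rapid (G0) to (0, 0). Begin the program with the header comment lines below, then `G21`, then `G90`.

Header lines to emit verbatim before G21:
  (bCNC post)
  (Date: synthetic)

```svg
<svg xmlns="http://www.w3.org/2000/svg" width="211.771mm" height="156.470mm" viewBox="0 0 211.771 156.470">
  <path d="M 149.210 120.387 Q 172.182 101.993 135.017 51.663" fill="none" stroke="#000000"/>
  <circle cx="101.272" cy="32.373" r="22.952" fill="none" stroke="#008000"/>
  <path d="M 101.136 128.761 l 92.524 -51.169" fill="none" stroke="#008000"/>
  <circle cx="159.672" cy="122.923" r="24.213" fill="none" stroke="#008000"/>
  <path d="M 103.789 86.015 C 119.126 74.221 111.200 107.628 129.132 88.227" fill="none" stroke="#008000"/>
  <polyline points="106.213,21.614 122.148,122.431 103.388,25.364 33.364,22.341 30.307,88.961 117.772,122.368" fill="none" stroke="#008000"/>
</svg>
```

(bCNC post)
(Date: synthetic)
G21
G90
G0 X149.210 Y36.083
M3 S508
G01 X155.993 Y44.718 F1394
G01 X157.966 Y55.908
G01 X155.127 Y69.653
G01 X147.478 Y85.952
G01 X135.017 Y104.807
M5
G0 X124.224 Y124.097
M3 S794
G01 X119.841 Y137.588 F947
G01 X108.365 Y145.926
G01 X94.179 Y145.926
G01 X82.703 Y137.588
G01 X78.320 Y124.097
G01 X82.703 Y110.606
G01 X94.179 Y102.268
G01 X108.365 Y102.268
G01 X119.841 Y110.606
G01 X124.224 Y124.097
M5
G0 X101.136 Y27.709
M3 S794
G01 X193.660 Y78.878 F947
M5
G0 X183.885 Y33.547
M3 S794
G01 X179.261 Y47.779 F947
G01 X167.154 Y56.575
G01 X152.190 Y56.575
G01 X140.083 Y47.779
G01 X135.459 Y33.547
G01 X140.083 Y19.315
G01 X152.190 Y10.519
G01 X167.154 Y10.519
G01 X179.261 Y19.315
G01 X183.885 Y33.547
M5
G0 X103.789 Y70.455
M3 S794
G01 X110.593 Y72.891 F947
G01 X114.171 Y69.184
G01 X116.882 Y64.037
G01 X121.083 Y62.155
G01 X129.132 Y68.243
M5
G0 X106.213 Y134.856
M3 S794
G01 X122.148 Y34.039 F947
G01 X103.388 Y131.106
G01 X33.364 Y134.129
G01 X30.307 Y67.509
G01 X117.772 Y34.102
M5
G0 X0.000 Y0.000

viewBox `0 0 211.771 156.470` with mm width/height → 1 unit = 1 mm. Flip: y_m = 156.470 − y_svg.

**Shape 1** — `<path>` quadratic bezier, stroke `#000000` → score (S508, F1394). Control points (SVG): P0=(149.210,120.387), P1=(172.182,101.993), P2=(135.017,51.663); sampled at t=k/5. Machine vertices: (149.210,36.083) → (155.993,44.718) → (157.966,55.908) → (155.127,69.653) → (147.478,85.952) → (135.017,104.807). Open path.

**Shape 2** — `<circle>` circle, stroke `#008000` → cut (S794, F947). Machine vertices: (124.224,124.097) → (119.841,137.588) → (108.365,145.926) → (94.179,145.926) → (82.703,137.588) → (78.320,124.097) → (82.703,110.606) → (94.179,102.268) → (108.365,102.268) → (119.841,110.606) → (124.224,124.097). Closed: final G1 returns to the first vertex.

**Shape 3** — `<path>` line segment, stroke `#008000` → cut (S794, F947). Machine vertices: (101.136,27.709) → (193.660,78.878). Open path.

**Shape 4** — `<circle>` circle, stroke `#008000` → cut (S794, F947). Machine vertices: (183.885,33.547) → (179.261,47.779) → (167.154,56.575) → (152.190,56.575) → (140.083,47.779) → (135.459,33.547) → (140.083,19.315) → (152.190,10.519) → (167.154,10.519) → (179.261,19.315) → (183.885,33.547). Closed: final G1 returns to the first vertex.

**Shape 5** — `<path>` cubic bezier, stroke `#008000` → cut (S794, F947). Control points (SVG): P0=(103.789,86.015), P1=(119.126,74.221), P2=(111.200,107.628), P3=(129.132,88.227); sampled at t=k/5. Machine vertices: (103.789,70.455) → (110.593,72.891) → (114.171,69.184) → (116.882,64.037) → (121.083,62.155) → (129.132,68.243). Open path.

**Shape 6** — `<polyline>` open polyline, stroke `#008000` → cut (S794, F947). Machine vertices: (106.213,134.856) → (122.148,34.039) → (103.388,131.106) → (33.364,134.129) → (30.307,67.509) → (117.772,34.102). Open path.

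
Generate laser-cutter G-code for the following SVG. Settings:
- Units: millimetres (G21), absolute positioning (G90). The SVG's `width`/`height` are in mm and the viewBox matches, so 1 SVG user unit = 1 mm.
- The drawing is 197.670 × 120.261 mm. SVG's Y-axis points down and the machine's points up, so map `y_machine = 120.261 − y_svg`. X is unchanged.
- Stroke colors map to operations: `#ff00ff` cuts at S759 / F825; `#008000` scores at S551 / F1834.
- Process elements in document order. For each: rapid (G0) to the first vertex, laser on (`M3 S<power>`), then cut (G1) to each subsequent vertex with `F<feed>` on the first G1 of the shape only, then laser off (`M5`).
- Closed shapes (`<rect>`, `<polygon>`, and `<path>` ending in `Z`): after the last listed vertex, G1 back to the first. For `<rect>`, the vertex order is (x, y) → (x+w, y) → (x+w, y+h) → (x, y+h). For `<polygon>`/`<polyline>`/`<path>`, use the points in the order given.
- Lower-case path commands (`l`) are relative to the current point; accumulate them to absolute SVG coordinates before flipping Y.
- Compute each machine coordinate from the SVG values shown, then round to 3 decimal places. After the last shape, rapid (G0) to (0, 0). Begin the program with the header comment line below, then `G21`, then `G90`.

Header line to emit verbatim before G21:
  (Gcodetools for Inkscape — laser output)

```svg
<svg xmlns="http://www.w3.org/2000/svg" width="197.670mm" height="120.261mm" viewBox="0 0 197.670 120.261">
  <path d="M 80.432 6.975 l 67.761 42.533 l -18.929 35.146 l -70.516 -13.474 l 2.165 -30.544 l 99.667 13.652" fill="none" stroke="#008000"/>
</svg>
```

(Gcodetools for Inkscape — laser output)
G21
G90
G0 X80.432 Y113.286
M3 S551
G1 X148.193 Y70.753 F1834
G1 X129.264 Y35.607
G1 X58.748 Y49.081
G1 X60.913 Y79.625
G1 X160.580 Y65.973
M5
G0 X0.000 Y0.000

Since the viewBox matches the mm dimensions, user units are millimetres directly. The only transform is the Y-flip y_m = 120.261 − y_svg.

Shape 1 is a open polyline drawn with `<path>`. Its stroke #008000 means score at S551, F1834. After flipping Y the toolpath is (80.432,113.286) → (148.193,70.753) → (129.264,35.607) → (58.748,49.081) → (60.913,79.625) → (160.580,65.973).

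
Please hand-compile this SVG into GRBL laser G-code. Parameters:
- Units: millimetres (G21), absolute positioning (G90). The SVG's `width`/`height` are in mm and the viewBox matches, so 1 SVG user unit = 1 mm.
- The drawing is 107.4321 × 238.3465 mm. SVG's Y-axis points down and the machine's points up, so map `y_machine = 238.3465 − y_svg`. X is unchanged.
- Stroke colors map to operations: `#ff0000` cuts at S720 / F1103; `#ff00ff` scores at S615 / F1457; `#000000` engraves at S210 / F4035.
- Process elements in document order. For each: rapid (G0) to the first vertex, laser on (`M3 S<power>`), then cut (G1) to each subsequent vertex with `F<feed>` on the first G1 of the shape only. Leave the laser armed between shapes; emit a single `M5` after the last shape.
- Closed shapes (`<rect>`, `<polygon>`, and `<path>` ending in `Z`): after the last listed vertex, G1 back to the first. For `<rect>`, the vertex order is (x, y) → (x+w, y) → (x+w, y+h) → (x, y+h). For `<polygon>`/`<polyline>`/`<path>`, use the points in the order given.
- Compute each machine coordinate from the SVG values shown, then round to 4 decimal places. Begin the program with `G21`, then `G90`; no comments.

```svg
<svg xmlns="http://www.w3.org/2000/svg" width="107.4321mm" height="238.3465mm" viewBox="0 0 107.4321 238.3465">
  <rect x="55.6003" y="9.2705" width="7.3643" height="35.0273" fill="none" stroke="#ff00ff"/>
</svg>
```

G21
G90
G0 X55.6003 Y229.0760
M3 S615
G1 X62.9646 Y229.0760 F1457
G1 X62.9646 Y194.0487
G1 X55.6003 Y194.0487
G1 X55.6003 Y229.0760
M5

viewBox `0 0 107.4321 238.3465` with mm width/height → 1 unit = 1 mm. Flip: y_m = 238.3465 − y_svg.

**Shape 1** — `<rect>` rectangle, stroke `#ff00ff` → score (S615, F1457). Machine vertices: (55.6003,229.0760) → (62.9646,229.0760) → (62.9646,194.0487) → (55.6003,194.0487) → (55.6003,229.0760). Closed: final G1 returns to the first vertex.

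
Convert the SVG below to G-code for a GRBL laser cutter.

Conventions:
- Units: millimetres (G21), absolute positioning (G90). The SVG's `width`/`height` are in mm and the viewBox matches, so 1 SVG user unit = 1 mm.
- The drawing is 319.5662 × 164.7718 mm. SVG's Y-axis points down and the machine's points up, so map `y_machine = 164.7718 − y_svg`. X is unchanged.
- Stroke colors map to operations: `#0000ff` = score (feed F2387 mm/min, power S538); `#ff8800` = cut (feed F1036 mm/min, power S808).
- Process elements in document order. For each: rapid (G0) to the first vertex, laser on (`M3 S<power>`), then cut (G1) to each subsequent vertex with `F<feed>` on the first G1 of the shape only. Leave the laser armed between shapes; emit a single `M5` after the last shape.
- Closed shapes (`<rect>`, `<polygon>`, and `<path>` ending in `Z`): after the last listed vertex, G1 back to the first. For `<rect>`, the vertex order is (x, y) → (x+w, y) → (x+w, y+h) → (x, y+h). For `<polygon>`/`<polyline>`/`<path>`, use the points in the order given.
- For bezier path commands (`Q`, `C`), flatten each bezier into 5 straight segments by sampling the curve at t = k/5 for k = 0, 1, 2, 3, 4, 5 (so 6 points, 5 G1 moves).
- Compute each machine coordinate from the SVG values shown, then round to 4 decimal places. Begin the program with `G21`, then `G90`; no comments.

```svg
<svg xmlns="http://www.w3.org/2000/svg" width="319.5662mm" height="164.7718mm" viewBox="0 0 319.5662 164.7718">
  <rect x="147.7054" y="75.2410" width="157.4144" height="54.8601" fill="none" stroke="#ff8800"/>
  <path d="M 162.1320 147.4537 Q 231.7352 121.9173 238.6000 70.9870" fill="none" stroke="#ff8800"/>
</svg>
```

1 u = 1 mm; y_m = 164.7718 − y.

[1] `<rect>` rectangle, #ff8800→cut S808 F1036: (147.7054,89.5308) → (305.1198,89.5308) → (305.1198,34.6707) → (147.7054,34.6707) → (147.7054,89.5308) (closed)

[2] `<path>` quadratic bezier, #ff8800→cut S808 F1036: (162.1320,17.3181) → (187.4637,28.5484) → (207.7764,41.8102) → (223.0700,57.1036) → (233.3445,74.4284) → (238.6000,93.7848)

G21
G90
G0 X147.7054 Y89.5308
M3 S808
G1 X305.1198 Y89.5308 F1036
G1 X305.1198 Y34.6707
G1 X147.7054 Y34.6707
G1 X147.7054 Y89.5308
G0 X162.1320 Y17.3181
M3 S808
G1 X187.4637 Y28.5484 F1036
G1 X207.7764 Y41.8102
G1 X223.0700 Y57.1036
G1 X233.3445 Y74.4284
G1 X238.6000 Y93.7848
M5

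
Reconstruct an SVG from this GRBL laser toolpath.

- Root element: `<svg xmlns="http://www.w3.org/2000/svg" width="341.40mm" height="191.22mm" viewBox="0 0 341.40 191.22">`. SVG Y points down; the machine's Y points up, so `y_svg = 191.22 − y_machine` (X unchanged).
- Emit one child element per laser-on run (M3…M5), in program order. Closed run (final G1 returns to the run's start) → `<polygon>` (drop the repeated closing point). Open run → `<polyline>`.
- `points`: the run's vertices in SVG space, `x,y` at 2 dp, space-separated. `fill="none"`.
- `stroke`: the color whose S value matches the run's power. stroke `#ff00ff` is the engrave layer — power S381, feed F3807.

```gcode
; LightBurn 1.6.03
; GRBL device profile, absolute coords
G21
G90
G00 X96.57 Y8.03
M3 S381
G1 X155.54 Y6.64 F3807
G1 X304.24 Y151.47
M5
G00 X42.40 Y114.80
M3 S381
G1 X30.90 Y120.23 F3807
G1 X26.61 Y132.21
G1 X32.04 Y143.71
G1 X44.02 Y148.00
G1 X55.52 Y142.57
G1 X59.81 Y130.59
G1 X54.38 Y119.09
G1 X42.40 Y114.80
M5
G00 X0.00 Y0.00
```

Each laser-on run becomes one SVG element. Flip Y back into SVG space with y_svg = 191.22 − y_machine. Every run uses S381, so all elements get stroke `#ff00ff` (engrave).

Run 1: The run is open, so emit a `<polyline>` with points (Y-flipped): 96.57,183.19 155.54,184.58 304.24,39.75.

Run 2: The run returns to its start, so emit a `<polygon>` with points (Y-flipped): 42.40,76.42 30.90,70.99 26.61,59.01 32.04,47.51 44.02,43.22 55.52,48.65 59.81,60.63 54.38,72.13.

<svg xmlns="http://www.w3.org/2000/svg" width="341.40mm" height="191.22mm" viewBox="0 0 341.40 191.22">
  <polyline points="96.57,183.19 155.54,184.58 304.24,39.75" fill="none" stroke="#ff00ff"/>
  <polygon points="42.40,76.42 30.90,70.99 26.61,59.01 32.04,47.51 44.02,43.22 55.52,48.65 59.81,60.63 54.38,72.13" fill="none" stroke="#ff00ff"/>
</svg>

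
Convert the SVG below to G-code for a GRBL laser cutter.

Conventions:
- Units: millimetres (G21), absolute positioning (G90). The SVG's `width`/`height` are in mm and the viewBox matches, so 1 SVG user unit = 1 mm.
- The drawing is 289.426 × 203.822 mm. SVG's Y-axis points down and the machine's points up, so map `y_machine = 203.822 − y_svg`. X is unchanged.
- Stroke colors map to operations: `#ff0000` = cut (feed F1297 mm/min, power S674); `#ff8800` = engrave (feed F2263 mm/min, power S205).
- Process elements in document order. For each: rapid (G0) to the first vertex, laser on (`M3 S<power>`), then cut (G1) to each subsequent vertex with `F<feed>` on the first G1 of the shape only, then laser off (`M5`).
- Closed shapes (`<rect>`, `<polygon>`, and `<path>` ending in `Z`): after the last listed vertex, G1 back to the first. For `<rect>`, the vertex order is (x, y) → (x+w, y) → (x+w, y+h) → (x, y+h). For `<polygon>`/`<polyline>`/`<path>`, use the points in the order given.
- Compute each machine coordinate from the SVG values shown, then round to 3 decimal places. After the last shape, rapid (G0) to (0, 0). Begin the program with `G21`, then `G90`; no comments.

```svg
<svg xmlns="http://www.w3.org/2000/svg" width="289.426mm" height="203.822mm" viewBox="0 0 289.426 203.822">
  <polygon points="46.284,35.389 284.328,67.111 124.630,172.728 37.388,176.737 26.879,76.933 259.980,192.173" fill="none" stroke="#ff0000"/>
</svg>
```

Since the viewBox matches the mm dimensions, user units are millimetres directly. The only transform is the Y-flip y_m = 203.822 − y_svg.

Shape 1 is a closed polygon drawn with `<polygon>`. Its stroke #ff0000 means cut at S674, F1297. After flipping Y the toolpath is (46.284,168.433) → (284.328,136.711) → (124.630,31.094) → (37.388,27.085) → (26.879,126.889) → (259.980,11.649) → (46.284,168.433), returning to the start.

G21
G90
G0 X46.284 Y168.433
M3 S674
G1 X284.328 Y136.711 F1297
G1 X124.630 Y31.094
G1 X37.388 Y27.085
G1 X26.879 Y126.889
G1 X259.980 Y11.649
G1 X46.284 Y168.433
M5
G0 X0.000 Y0.000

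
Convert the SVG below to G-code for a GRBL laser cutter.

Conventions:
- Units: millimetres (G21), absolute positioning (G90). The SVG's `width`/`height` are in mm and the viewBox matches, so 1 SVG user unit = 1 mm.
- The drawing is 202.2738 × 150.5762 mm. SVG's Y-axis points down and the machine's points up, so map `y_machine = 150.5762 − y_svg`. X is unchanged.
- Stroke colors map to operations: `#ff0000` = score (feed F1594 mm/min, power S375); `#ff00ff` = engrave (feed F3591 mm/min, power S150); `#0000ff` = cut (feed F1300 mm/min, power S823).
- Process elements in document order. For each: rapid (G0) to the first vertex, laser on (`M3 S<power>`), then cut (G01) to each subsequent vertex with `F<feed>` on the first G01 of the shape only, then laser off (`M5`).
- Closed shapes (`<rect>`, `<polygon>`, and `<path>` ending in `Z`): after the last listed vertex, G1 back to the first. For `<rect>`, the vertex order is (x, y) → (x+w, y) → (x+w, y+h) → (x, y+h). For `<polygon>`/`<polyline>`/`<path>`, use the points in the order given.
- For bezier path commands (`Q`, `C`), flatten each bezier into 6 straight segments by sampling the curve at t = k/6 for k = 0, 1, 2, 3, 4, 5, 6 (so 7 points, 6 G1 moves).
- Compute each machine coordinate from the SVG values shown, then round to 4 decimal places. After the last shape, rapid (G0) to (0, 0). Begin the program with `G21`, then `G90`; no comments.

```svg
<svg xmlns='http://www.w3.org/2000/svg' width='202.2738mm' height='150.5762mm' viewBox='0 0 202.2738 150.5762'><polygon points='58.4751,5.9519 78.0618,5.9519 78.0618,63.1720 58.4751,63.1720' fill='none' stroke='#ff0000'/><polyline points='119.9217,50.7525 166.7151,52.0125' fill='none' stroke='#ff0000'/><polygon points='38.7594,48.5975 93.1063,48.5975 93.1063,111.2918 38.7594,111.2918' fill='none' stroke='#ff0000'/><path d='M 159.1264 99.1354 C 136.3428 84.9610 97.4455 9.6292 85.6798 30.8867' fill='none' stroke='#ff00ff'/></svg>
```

G21
G90
G0 X58.4751 Y144.6243
M3 S375
G01 X78.0618 Y144.6243 F1594
G01 X78.0618 Y87.4042
G01 X58.4751 Y87.4042
G01 X58.4751 Y144.6243
M5
G0 X119.9217 Y99.8237
M3 S375
G01 X166.7151 Y98.5637 F1594
M5
G0 X38.7594 Y101.9787
M3 S375
G01 X93.1063 Y101.9787 F1594
G01 X93.1063 Y39.2844
G01 X38.7594 Y39.2844
G01 X38.7594 Y101.9787
M5
G0 X159.1264 Y51.4408
M3 S150
G01 X146.5920 Y62.8941 F3591
G01 X132.5732 Y80.1585
G01 X118.2714 Y98.8521
G01 X104.8877 Y114.5930
G01 X93.6234 Y122.9995
G01 X85.6798 Y119.6895
M5
G0 X0.0000 Y0.0000

viewBox `0 0 202.2738 150.5762` with mm width/height → 1 unit = 1 mm. Flip: y_m = 150.5762 − y_svg.

**Shape 1** — `<polygon>` rectangle, stroke `#ff0000` → score (S375, F1594). Machine vertices: (58.4751,144.6243) → (78.0618,144.6243) → (78.0618,87.4042) → (58.4751,87.4042) → (58.4751,144.6243). Closed: final G1 returns to the first vertex.

**Shape 2** — `<polyline>` line segment, stroke `#ff0000` → score (S375, F1594). Machine vertices: (119.9217,99.8237) → (166.7151,98.5637). Open path.

**Shape 3** — `<polygon>` rectangle, stroke `#ff0000` → score (S375, F1594). Machine vertices: (38.7594,101.9787) → (93.1063,101.9787) → (93.1063,39.2844) → (38.7594,39.2844) → (38.7594,101.9787). Closed: final G1 returns to the first vertex.

**Shape 4** — `<path>` cubic bezier, stroke `#ff00ff` → engrave (S150, F3591). Control points (SVG): P0=(159.1264,99.1354), P1=(136.3428,84.9610), P2=(97.4455,9.6292), P3=(85.6798,30.8867); sampled at t=k/6. Machine vertices: (159.1264,51.4408) → (146.5920,62.8941) → (132.5732,80.1585) → (118.2714,98.8521) → (104.8877,114.5930) → (93.6234,122.9995) → (85.6798,119.6895). Open path.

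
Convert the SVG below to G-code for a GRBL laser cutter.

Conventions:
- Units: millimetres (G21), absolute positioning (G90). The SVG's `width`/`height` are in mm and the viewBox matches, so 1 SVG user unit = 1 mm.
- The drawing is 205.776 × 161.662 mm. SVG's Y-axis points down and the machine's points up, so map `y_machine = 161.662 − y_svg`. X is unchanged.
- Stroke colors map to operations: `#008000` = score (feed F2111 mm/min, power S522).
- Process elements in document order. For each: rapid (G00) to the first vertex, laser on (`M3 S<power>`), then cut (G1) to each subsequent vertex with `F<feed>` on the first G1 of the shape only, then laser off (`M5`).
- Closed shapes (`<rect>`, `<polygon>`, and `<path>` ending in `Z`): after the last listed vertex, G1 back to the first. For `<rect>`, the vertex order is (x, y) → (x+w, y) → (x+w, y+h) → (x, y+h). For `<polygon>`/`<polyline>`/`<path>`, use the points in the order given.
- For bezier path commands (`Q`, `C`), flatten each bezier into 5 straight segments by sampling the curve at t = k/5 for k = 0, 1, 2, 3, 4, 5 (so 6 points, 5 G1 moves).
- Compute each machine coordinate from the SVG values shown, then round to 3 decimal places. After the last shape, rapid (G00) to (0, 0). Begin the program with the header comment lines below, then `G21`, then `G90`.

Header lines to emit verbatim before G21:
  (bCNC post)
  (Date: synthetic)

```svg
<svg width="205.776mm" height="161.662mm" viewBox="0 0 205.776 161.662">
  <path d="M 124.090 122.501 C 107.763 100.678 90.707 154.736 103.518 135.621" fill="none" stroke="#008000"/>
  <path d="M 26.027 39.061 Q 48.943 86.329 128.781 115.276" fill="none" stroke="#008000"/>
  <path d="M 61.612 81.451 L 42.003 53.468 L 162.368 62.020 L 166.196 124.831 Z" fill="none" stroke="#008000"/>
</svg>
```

viewBox `0 0 205.776 161.662` with mm width/height → 1 unit = 1 mm. Flip: y_m = 161.662 − y_svg.

**Shape 1** — `<path>` cubic bezier, stroke `#008000` → score (S522, F2111). Control points (SVG): P0=(124.090,122.501), P1=(107.763,100.678), P2=(90.707,154.736), P3=(103.518,135.621); sampled at t=k/5. Machine vertices: (124.090,39.161) → (114.451,44.342) → (106.106,38.465) → (100.523,28.687) → (99.171,22.160) → (103.518,26.041). Open path.

**Shape 2** — `<path>` quadratic bezier, stroke `#008000` → score (S522, F2111). Control points (SVG): P0=(26.027,39.061), P1=(48.943,86.329), P2=(128.781,115.276); sampled at t=k/5. Machine vertices: (26.027,122.601) → (37.470,104.427) → (53.467,87.718) → (74.018,72.475) → (99.123,58.698) → (128.781,46.386). Open path.

**Shape 3** — `<path>` closed polygon, stroke `#008000` → score (S522, F2111). Machine vertices: (61.612,80.211) → (42.003,108.194) → (162.368,99.642) → (166.196,36.831) → (61.612,80.211). Closed: final G1 returns to the first vertex.

(bCNC post)
(Date: synthetic)
G21
G90
G00 X124.090 Y39.161
M3 S522
G1 X114.451 Y44.342 F2111
G1 X106.106 Y38.465
G1 X100.523 Y28.687
G1 X99.171 Y22.160
G1 X103.518 Y26.041
M5
G00 X26.027 Y122.601
M3 S522
G1 X37.470 Y104.427 F2111
G1 X53.467 Y87.718
G1 X74.018 Y72.475
G1 X99.123 Y58.698
G1 X128.781 Y46.386
M5
G00 X61.612 Y80.211
M3 S522
G1 X42.003 Y108.194 F2111
G1 X162.368 Y99.642
G1 X166.196 Y36.831
G1 X61.612 Y80.211
M5
G00 X0.000 Y0.000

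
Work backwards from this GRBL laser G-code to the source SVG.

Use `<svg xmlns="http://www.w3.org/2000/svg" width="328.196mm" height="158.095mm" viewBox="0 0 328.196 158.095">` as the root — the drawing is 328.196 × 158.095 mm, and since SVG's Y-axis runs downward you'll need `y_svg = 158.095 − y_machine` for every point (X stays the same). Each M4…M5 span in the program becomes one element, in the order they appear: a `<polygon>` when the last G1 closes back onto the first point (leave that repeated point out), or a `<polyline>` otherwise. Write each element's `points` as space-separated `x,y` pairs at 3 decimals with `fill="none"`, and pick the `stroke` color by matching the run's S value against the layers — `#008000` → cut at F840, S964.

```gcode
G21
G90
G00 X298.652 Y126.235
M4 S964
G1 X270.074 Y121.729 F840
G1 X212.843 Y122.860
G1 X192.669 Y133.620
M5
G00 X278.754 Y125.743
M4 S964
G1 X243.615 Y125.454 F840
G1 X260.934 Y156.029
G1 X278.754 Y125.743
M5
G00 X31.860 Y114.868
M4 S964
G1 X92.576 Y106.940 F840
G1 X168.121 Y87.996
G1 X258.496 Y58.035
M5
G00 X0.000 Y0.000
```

y_svg = 158.095 − y_m. Every run uses S964, so all elements get stroke `#008000` (cut).

[1] open run; points: 298.652,31.860 270.074,36.366 212.843,35.235 192.669,24.475

[2] closed run; points: 278.754,32.352 243.615,32.641 260.934,2.066

[3] open run; points: 31.860,43.227 92.576,51.155 168.121,70.099 258.496,100.060

<svg xmlns="http://www.w3.org/2000/svg" width="328.196mm" height="158.095mm" viewBox="0 0 328.196 158.095">
  <polyline points="298.652,31.860 270.074,36.366 212.843,35.235 192.669,24.475" fill="none" stroke="#008000"/>
  <polygon points="278.754,32.352 243.615,32.641 260.934,2.066" fill="none" stroke="#008000"/>
  <polyline points="31.860,43.227 92.576,51.155 168.121,70.099 258.496,100.060" fill="none" stroke="#008000"/>
</svg>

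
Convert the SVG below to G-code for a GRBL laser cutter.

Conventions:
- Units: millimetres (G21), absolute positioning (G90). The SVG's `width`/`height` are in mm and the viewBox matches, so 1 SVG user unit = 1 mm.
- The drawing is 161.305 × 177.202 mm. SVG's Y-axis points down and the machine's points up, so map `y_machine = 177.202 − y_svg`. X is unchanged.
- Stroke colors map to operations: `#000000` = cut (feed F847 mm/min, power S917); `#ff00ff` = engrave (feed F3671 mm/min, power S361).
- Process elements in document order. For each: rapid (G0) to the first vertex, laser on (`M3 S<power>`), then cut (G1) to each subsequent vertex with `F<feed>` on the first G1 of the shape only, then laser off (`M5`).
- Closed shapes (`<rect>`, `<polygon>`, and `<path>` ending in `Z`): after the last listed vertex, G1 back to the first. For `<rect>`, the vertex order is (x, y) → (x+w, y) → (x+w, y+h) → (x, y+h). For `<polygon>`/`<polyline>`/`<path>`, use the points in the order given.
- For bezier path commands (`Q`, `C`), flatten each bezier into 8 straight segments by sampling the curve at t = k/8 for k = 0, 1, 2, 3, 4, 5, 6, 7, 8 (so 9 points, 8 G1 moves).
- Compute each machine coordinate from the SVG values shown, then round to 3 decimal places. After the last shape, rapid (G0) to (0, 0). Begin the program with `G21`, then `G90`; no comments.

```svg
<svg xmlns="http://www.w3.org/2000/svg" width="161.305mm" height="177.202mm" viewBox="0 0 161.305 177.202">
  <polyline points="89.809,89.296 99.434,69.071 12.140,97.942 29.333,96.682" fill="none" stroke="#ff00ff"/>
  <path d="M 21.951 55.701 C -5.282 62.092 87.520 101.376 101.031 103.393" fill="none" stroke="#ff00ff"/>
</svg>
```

1 u = 1 mm; y_m = 177.202 − y.

[1] `<polyline>` open polyline, #ff00ff→engrave S361 F3671: (89.809,87.906) → (99.434,108.131) → (12.140,79.260) → (29.333,80.520)

[2] `<path>` cubic bezier, #ff00ff→engrave S361 F3671: (21.951,121.501) → (16.976,117.700) → (20.918,111.637) → (31.442,104.134) → (46.212,96.015) → (62.892,88.100) → (79.145,81.213) → (92.637,76.175) → (101.031,73.809)

G21
G90
G0 X89.809 Y87.906
M3 S361
G1 X99.434 Y108.131 F3671
G1 X12.140 Y79.260
G1 X29.333 Y80.520
M5
G0 X21.951 Y121.501
M3 S361
G1 X16.976 Y117.700 F3671
G1 X20.918 Y111.637
G1 X31.442 Y104.134
G1 X46.212 Y96.015
G1 X62.892 Y88.100
G1 X79.145 Y81.213
G1 X92.637 Y76.175
G1 X101.031 Y73.809
M5
G0 X0.000 Y0.000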